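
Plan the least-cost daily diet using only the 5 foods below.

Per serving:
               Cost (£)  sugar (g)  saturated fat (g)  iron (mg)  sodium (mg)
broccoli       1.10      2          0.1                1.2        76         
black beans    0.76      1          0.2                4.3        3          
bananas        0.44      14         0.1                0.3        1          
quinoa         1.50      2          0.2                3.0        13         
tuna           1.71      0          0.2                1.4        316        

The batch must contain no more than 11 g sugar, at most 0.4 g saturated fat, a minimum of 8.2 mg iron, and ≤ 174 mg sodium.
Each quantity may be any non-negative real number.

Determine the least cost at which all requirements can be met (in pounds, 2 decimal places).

Let x1 = servings of broccoli, x2 = servings of black beans, x3 = servings of bananas, x4 = servings of quinoa, x5 = servings of tuna.
Minimize 1.1x1 + 0.76x2 + 0.44x3 + 1.5x4 + 1.71x5 subject to:
  2x1 + 1x2 + 14x3 + 2x4 ≤ 11   (sugar)
  0.1x1 + 0.2x2 + 0.1x3 + 0.2x4 + 0.2x5 ≤ 0.4   (saturated fat)
  1.2x1 + 4.3x2 + 0.3x3 + 3x4 + 1.4x5 ≥ 8.2   (iron)
  76x1 + 3x2 + 1x3 + 13x4 + 316x5 ≤ 174   (sodium)
  x1, x2, x3, x4, x5 ≥ 0.
The cheapest feasible vertex uses only black beans; broccoli, bananas, quinoa, tuna are not used. There the iron constraint is tight.
Solving gives x2 = 1.907.
Objective = 0.76·1.907 = 1.4493.

£1.45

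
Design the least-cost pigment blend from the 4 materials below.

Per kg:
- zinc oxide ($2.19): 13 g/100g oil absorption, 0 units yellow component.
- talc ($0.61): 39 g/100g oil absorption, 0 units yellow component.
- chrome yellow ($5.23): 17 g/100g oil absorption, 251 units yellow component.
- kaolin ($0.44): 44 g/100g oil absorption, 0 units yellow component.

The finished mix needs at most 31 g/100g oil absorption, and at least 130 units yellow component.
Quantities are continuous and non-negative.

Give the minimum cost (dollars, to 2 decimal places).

$2.71

Let x1 = kg of zinc oxide, x2 = kg of talc, x3 = kg of chrome yellow, x4 = kg of kaolin.
min 2.19x1 + 0.61x2 + 5.23x3 + 0.44x4 s.t.:
  13x1 + 39x2 + 17x3 + 44x4 ≤ 31   (oil absorption)
  251x3 ≥ 130   (yellow component)
  x1, x2, x3, x4 ≥ 0.
The cheapest feasible vertex uses only chrome yellow; zinc oxide, talc, kaolin are not used. Binding constraint: yellow component.
So chrome yellow = 0.5179 kg.
Total cost: 5.23·0.5179 = 2.7086.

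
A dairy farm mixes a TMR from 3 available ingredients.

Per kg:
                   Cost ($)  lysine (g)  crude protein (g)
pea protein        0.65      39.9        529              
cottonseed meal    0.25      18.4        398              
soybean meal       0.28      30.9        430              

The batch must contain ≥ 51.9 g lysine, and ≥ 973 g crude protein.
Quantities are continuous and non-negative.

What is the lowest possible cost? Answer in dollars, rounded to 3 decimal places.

Treat it as an LP. Let x1 = kg of pea protein, x2 = kg of cottonseed meal, x3 = kg of soybean meal.
Minimize 0.65x1 + 0.25x2 + 0.28x3 subject to:
  39.9x1 + 18.4x2 + 30.9x3 ≥ 51.9   (lysine)
  529x1 + 398x2 + 430x3 ≥ 973   (crude protein)
  x1, x2, x3 ≥ 0.
The optimal basis is {cottonseed meal, soybean meal}; pea protein drops out. Binding constraints: lysine and crude protein.
Solving gives x2 = 1.7666, x3 = 0.62765.
Hence cost = 0.25·1.7666 + 0.28·0.62765 = $0.61739.

$0.617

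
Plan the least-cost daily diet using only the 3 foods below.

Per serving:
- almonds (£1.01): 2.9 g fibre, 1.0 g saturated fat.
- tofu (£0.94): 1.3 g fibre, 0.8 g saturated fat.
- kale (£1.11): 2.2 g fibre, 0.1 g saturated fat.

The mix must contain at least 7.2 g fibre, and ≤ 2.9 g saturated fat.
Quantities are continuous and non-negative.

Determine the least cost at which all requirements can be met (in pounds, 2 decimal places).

Let x1 = servings of almonds, x2 = servings of tofu, x3 = servings of kale.
Minimize 1.01x1 + 0.94x2 + 1.11x3 s.t.:
  2.9x1 + 1.3x2 + 2.2x3 ≥ 7.2   (fibre)
  1x1 + 0.8x2 + 0.1x3 ≤ 2.9   (saturated fat)
  x1, x2, x3 ≥ 0.
The minimum-cost mix takes nothing from tofu, kale — only almonds. There the fibre constraint is tight.
Solving gives x1 = 2.483.
Cost = 1.01·2.483 = 2.5078.

£2.51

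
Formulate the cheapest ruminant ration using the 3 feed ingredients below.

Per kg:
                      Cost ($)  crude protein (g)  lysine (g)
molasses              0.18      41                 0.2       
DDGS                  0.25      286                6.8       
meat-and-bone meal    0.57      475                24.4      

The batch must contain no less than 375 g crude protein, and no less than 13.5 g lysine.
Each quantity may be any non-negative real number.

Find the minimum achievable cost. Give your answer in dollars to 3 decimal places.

This is a linear program. Let x1 = kg of molasses, x2 = kg of DDGS, x3 = kg of meat-and-bone meal.
min 0.18x1 + 0.25x2 + 0.57x3 subject to:
  41x1 + 286x2 + 475x3 ≥ 375   (crude protein)
  0.2x1 + 6.8x2 + 24.4x3 ≥ 13.5   (lysine)
  x1, x2, x3 ≥ 0.
The optimal basis is {DDGS, meat-and-bone meal}; molasses drops out. Binding constraints: crude protein and lysine.
Solving gives x2 = 0.7303, x3 = 0.3497.
Objective = 0.25·0.7303 + 0.57·0.3497 = 0.38190.

$0.382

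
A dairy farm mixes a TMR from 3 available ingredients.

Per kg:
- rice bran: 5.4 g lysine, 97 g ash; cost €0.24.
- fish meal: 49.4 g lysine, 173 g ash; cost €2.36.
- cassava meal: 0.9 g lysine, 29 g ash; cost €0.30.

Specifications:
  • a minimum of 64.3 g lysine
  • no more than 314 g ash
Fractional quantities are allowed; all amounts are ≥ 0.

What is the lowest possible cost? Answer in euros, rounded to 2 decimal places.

€3.05

Treat it as an LP. Let x1 = kg of rice bran, x2 = kg of fish meal, x3 = kg of cassava meal.
Minimise 0.24x1 + 2.36x2 + 0.3x3 subject to:
  5.4x1 + 49.4x2 + 0.9x3 ≥ 64.3   (lysine)
  97x1 + 173x2 + 29x3 ≤ 314   (ash)
  x1, x2, x3 ≥ 0.
At the optimum only rice bran, fish meal are positive (cassava meal = 0). There the lysine and ash constraints are tight.
Optimal quantities: rice bran = 1.137 kg, fish meal = 1.177 kg.
Total cost: 0.24·1.137 + 2.36·1.177 = 3.0506.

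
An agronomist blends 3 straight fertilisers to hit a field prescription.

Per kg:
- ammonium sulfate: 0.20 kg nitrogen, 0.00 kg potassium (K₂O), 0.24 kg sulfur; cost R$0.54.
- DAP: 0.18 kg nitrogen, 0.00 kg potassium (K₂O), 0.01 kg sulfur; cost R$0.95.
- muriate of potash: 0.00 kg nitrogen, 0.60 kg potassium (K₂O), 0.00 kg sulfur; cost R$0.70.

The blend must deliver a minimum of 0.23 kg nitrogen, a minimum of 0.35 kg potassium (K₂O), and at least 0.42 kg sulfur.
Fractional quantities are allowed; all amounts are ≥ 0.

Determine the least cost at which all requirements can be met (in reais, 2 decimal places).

R$1.35

Treat it as an LP. Let x1 = kg of ammonium sulfate, x2 = kg of DAP, x3 = kg of muriate of potash.
min 0.54x1 + 0.95x2 + 0.7x3 subject to:
  0.2x1 + 0.18x2 ≥ 0.23   (nitrogen)
  0.6x3 ≥ 0.35   (potassium (K₂O))
  0.24x1 + 0.01x2 ≥ 0.42   (sulfur)
  x1, x2, x3 ≥ 0.
The minimum-cost mix takes nothing from DAP — only ammonium sulfate, muriate of potash. Binding constraints: potassium (K₂O) and sulfur.
Solving gives x1 = 1.75, x3 = 0.5833.
Cost = 0.54·1.75 + 0.7·0.5833 = 1.3533.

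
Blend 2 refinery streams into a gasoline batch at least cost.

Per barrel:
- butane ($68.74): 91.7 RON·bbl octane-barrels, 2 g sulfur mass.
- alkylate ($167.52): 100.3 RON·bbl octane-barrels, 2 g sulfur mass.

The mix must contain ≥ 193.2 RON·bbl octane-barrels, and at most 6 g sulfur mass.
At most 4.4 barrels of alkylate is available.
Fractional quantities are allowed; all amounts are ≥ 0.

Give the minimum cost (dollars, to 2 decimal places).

This is a linear program. Let x1 = barrels of butane, x2 = barrels of alkylate.
Minimise 68.74x1 + 167.52x2 s.t.:
  91.7x1 + 100.3x2 ≥ 193.2   (octane-barrels)
  2x1 + 2x2 ≤ 6   (sulfur mass)
  x2 ≤ 4.4
  x1, x2 ≥ 0.
The optimal basis is {butane}; alkylate drops out. The octane-barrels requirement is met with equality.
So butane = 2.1069 barrels.
Hence cost = 68.74·2.1069 = $144.8283.

$144.83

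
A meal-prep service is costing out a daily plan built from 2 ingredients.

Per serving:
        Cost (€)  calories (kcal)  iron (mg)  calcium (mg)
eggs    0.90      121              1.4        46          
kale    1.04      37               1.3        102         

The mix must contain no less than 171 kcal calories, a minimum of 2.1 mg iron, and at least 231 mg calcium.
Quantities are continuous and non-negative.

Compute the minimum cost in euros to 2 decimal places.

€2.72

Let x1 = servings of eggs, x2 = servings of kale.
Minimise 0.9x1 + 1.04x2 subject to:
  121x1 + 37x2 ≥ 171   (calories)
  1.4x1 + 1.3x2 ≥ 2.1   (iron)
  46x1 + 102x2 ≥ 231   (calcium)
  x1, x2 ≥ 0.
Both inputs are positive at the optimum. Binding constraints: calories and calcium.
Optimal quantities: eggs = 0.836 servings, kale = 1.888 servings.
Hence cost = 0.9·0.836 + 1.04·1.888 = €2.7159.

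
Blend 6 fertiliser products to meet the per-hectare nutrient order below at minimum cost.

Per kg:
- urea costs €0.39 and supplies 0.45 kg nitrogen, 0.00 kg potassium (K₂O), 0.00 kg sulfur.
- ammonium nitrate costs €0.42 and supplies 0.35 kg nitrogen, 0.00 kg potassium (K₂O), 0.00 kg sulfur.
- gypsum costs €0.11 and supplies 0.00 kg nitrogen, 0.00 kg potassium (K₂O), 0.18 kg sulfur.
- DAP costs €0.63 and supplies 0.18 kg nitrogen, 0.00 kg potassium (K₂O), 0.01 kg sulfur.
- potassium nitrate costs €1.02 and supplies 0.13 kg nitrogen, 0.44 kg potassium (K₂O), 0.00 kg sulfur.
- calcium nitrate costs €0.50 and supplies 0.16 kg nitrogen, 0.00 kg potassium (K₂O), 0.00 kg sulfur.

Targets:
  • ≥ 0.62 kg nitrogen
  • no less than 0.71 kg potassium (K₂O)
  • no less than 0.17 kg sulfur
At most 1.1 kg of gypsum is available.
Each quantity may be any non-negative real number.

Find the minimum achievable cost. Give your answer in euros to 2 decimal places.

Set it up as a linear program. Let x1 = kg of urea, x2 = kg of ammonium nitrate, x3 = kg of gypsum, x4 = kg of DAP, x5 = kg of potassium nitrate, x6 = kg of calcium nitrate.
Minimize 0.39x1 + 0.42x2 + 0.11x3 + 0.63x4 + 1.02x5 + 0.5x6 s.t.:
  0.45x1 + 0.35x2 + 0.18x4 + 0.13x5 + 0.16x6 ≥ 0.62   (nitrogen)
  0.44x5 ≥ 0.71   (potassium (K₂O))
  0.18x3 + 0.01x4 ≥ 0.17   (sulfur)
  x3 ≤ 1.1
  x1, x2, x3, x4, x5, x6 ≥ 0.
At the optimum only urea, gypsum, potassium nitrate are positive (ammonium nitrate, DAP, calcium nitrate = 0). Binding constraints: nitrogen, potassium (K₂O), sulfur.
So urea = 0.9116 kg, gypsum = 0.9444 kg, potassium nitrate = 1.614 kg.
Total cost: 0.39·0.9116 + 0.11·0.9444 + 1.02·1.614 = 2.1057.

€2.11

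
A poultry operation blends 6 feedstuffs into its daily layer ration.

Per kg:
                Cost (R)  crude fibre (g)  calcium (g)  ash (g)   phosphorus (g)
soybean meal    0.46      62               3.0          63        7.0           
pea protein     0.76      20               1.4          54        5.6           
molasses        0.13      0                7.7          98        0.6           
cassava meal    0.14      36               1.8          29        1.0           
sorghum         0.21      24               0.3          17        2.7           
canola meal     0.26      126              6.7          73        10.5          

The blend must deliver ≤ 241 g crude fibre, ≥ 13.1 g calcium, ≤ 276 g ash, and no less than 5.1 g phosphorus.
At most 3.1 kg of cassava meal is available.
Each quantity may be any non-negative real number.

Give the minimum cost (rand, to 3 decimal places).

Let x1 = kg of soybean meal, x2 = kg of pea protein, x3 = kg of molasses, x4 = kg of cassava meal, x5 = kg of sorghum, x6 = kg of canola meal.
Minimise 0.46x1 + 0.76x2 + 0.13x3 + 0.14x4 + 0.21x5 + 0.26x6 s.t.:
  62x1 + 20x2 + 36x4 + 24x5 + 126x6 ≤ 241   (crude fibre)
  3x1 + 1.4x2 + 7.7x3 + 1.8x4 + 0.3x5 + 6.7x6 ≥ 13.1   (calcium)
  63x1 + 54x2 + 98x3 + 29x4 + 17x5 + 73x6 ≤ 276   (ash)
  7x1 + 5.6x2 + 0.6x3 + 1x4 + 2.7x5 + 10.5x6 ≥ 5.1   (phosphorus)
  x4 ≤ 3.1
  x1, x2, x3, x4, x5, x6 ≥ 0.
The optimal basis is {molasses, canola meal}; soybean meal, pea protein, cassava meal, sorghum drop out. Binding constraints: calcium and phosphorus.
Solving gives x3 = 1.346, x6 = 0.4088.
Cost = 0.13·1.346 + 0.26·0.4088 = 0.28127.

R0.281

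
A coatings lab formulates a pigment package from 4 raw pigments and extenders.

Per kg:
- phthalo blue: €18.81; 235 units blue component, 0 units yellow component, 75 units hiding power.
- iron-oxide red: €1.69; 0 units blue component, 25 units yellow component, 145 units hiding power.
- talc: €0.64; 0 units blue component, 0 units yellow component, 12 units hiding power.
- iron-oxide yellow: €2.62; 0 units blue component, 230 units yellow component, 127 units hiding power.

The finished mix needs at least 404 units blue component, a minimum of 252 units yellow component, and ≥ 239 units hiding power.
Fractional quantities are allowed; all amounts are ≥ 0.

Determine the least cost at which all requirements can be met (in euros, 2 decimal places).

Let x1 = kg of phthalo blue, x2 = kg of iron-oxide red, x3 = kg of talc, x4 = kg of iron-oxide yellow.
min 18.81x1 + 1.69x2 + 0.64x3 + 2.62x4 with:
  235x1 ≥ 404   (blue component)
  25x2 + 230x4 ≥ 252   (yellow component)
  75x1 + 145x2 + 12x3 + 127x4 ≥ 239   (hiding power)
  x1, x2, x3, x4 ≥ 0.
The optimal basis is {phthalo blue, iron-oxide yellow}; iron-oxide red, talc drop out. Binding constraints: blue component and yellow component.
That vertex is x1 = 1.719, x4 = 1.096.
Objective = 18.81·1.719 + 2.62·1.096 = 35.2059.

€35.21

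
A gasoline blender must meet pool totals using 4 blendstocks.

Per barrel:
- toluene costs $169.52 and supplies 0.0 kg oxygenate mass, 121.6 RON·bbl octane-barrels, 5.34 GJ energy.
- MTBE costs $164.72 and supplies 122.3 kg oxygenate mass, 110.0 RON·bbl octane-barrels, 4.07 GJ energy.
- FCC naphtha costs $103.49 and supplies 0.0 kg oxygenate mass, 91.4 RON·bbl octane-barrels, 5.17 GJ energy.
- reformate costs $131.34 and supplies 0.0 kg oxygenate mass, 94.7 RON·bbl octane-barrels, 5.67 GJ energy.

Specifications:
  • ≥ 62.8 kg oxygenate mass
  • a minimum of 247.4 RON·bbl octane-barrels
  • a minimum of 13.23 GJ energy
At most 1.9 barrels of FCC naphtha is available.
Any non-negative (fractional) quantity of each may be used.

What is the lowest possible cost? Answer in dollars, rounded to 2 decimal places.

$311.72

This is a linear program. Let x1 = barrels of toluene, x2 = barrels of MTBE, x3 = barrels of FCC naphtha, x4 = barrels of reformate.
min 169.52x1 + 164.72x2 + 103.49x3 + 131.34x4 with:
  122.3x2 ≥ 62.8   (oxygenate mass)
  121.6x1 + 110x2 + 91.4x3 + 94.7x4 ≥ 247.4   (octane-barrels)
  5.34x1 + 4.07x2 + 5.17x3 + 5.67x4 ≥ 13.23   (energy)
  x3 ≤ 1.9
  x1, x2, x3, x4 ≥ 0.
The optimal basis is {MTBE, FCC naphtha, reformate}; toluene drops out. Binding constraints: oxygenate mass, energy, the FCC naphtha cap.
That vertex is x2 = 0.51349, x3 = 1.9, x4 = 0.23229.
Hence cost = 164.72·0.51349 + 103.49·1.9 + 131.34·0.23229 = $311.7220.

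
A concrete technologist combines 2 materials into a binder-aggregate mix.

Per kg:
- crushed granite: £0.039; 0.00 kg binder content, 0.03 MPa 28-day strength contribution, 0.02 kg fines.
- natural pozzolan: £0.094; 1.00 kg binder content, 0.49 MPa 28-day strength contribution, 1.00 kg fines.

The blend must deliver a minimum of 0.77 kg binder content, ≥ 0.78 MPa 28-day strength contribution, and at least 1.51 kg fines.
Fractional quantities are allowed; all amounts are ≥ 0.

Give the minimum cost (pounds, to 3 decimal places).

Treat it as an LP. Let x1 = kg of crushed granite, x2 = kg of natural pozzolan.
Minimize 0.039x1 + 0.094x2 with:
  1x2 ≥ 0.77   (binder content)
  0.03x1 + 0.49x2 ≥ 0.78   (28-day strength contribution)
  0.02x1 + 1x2 ≥ 1.51   (fines)
  x1, x2 ≥ 0.
The optimal basis is {natural pozzolan}; crushed granite drops out. Binding constraint: 28-day strength contribution.
Optimal quantities: natural pozzolan = 1.592 kg.
Cost = 0.094·1.592 = 0.14965.

£0.150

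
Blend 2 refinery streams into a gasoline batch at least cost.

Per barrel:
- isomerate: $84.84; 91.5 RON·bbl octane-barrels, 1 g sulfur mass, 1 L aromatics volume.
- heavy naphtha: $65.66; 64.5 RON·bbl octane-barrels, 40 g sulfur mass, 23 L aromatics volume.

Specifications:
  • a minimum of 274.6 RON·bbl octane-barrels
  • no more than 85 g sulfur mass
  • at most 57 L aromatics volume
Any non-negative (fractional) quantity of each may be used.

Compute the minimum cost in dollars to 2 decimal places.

Treat it as an LP. Let x1 = barrels of isomerate, x2 = barrels of heavy naphtha.
min 84.84x1 + 65.66x2 s.t.:
  91.5x1 + 64.5x2 ≥ 274.6   (octane-barrels)
  1x1 + 40x2 ≤ 85   (sulfur mass)
  1x1 + 23x2 ≤ 57   (aromatics volume)
  x1, x2 ≥ 0.
The optimal basis is {isomerate}; heavy naphtha drops out. The octane-barrels requirement is met with equality.
That vertex is x1 = 3.0011.
Objective = 84.84·3.0011 = 254.6133.

$254.61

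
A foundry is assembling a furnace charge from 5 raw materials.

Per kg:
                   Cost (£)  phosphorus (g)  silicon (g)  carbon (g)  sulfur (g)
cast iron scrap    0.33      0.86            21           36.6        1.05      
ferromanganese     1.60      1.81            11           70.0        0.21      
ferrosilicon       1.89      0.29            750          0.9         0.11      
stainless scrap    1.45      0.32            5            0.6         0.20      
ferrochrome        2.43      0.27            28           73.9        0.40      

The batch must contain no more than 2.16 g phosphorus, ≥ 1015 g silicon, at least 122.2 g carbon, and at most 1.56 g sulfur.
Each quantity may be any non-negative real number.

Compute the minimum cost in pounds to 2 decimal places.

Set it up as a linear program. Let x1 = kg of cast iron scrap, x2 = kg of ferromanganese, x3 = kg of ferrosilicon, x4 = kg of stainless scrap, x5 = kg of ferrochrome.
min 0.33x1 + 1.6x2 + 1.89x3 + 1.45x4 + 2.43x5 subject to:
  0.86x1 + 1.81x2 + 0.29x3 + 0.32x4 + 0.27x5 ≤ 2.16   (phosphorus)
  21x1 + 11x2 + 750x3 + 5x4 + 28x5 ≥ 1015   (silicon)
  36.6x1 + 70x2 + 0.9x3 + 0.6x4 + 73.9x5 ≥ 122.2   (carbon)
  1.05x1 + 0.21x2 + 0.11x3 + 0.2x4 + 0.4x5 ≤ 1.56   (sulfur)
  x1, x2, x3, x4, x5 ≥ 0.
The optimal basis is {cast iron scrap, ferromanganese, ferrosilicon, ferrochrome}; stainless scrap drops out. There the phosphorus, silicon, carbon, sulfur constraints are tight.
So cast iron scrap = 0.9763 kg, ferromanganese = 0.408 kg, ferrosilicon = 1.291 kg, ferrochrome = 0.7678 kg.
Hence cost = 0.33·0.9763 + 1.6·0.408 + 1.89·1.291 + 2.43·0.7678 = £5.2807.

£5.28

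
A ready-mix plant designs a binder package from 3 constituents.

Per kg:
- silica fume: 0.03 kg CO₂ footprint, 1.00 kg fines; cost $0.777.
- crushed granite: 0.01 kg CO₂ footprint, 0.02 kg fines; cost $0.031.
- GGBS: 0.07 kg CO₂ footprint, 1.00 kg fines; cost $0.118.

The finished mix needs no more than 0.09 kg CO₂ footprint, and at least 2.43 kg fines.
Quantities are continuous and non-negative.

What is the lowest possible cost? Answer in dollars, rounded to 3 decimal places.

$1.606

Let x1 = kg of silica fume, x2 = kg of crushed granite, x3 = kg of GGBS.
Minimise 0.777x1 + 0.031x2 + 0.118x3 with:
  0.03x1 + 0.01x2 + 0.07x3 ≤ 0.09   (CO₂ footprint)
  1x1 + 0.02x2 + 1x3 ≥ 2.43   (fines)
  x1, x2, x3 ≥ 0.
The optimal basis is {silica fume, GGBS}; crushed granite drops out. The CO₂ footprint and fines requirements are met with equality.
So silica fume = 2.0025 kg, GGBS = 0.4275 kg.
Cost = 0.777·2.0025 + 0.118·0.4275 = 1.60639.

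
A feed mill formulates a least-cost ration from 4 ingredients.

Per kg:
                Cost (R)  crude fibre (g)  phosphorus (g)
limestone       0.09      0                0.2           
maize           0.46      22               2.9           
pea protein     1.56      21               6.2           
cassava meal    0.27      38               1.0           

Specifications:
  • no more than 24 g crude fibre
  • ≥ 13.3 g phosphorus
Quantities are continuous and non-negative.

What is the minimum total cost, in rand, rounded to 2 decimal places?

Let x1 = kg of limestone, x2 = kg of maize, x3 = kg of pea protein, x4 = kg of cassava meal.
min 0.09x1 + 0.46x2 + 1.56x3 + 0.27x4 subject to:
  22x2 + 21x3 + 38x4 ≤ 24   (crude fibre)
  0.2x1 + 2.9x2 + 6.2x3 + 1x4 ≥ 13.3   (phosphorus)
  x1, x2, x3, x4 ≥ 0.
The optimal basis is {limestone, pea protein}; maize, cassava meal drop out. There the crude fibre and phosphorus constraints are tight.
Solving gives x1 = 31.07, x3 = 1.143.
Objective = 0.09·31.07 + 1.56·1.143 = 4.5794.

R4.58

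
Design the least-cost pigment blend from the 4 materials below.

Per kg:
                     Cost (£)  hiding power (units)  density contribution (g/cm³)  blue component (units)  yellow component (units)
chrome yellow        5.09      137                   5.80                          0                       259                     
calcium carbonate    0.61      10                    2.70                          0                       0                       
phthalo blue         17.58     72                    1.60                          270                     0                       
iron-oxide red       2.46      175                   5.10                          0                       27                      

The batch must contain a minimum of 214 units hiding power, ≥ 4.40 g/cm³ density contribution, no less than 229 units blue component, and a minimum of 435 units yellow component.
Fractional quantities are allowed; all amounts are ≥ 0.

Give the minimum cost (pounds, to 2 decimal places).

Let x1 = kg of chrome yellow, x2 = kg of calcium carbonate, x3 = kg of phthalo blue, x4 = kg of iron-oxide red.
Minimise 5.09x1 + 0.61x2 + 17.58x3 + 2.46x4 with:
  137x1 + 10x2 + 72x3 + 175x4 ≥ 214   (hiding power)
  5.8x1 + 2.7x2 + 1.6x3 + 5.1x4 ≥ 4.4   (density contribution)
  270x3 ≥ 229   (blue component)
  259x1 + 27x4 ≥ 435   (yellow component)
  x1, x2, x3, x4 ≥ 0.
The optimal basis is {chrome yellow, phthalo blue}; calcium carbonate, iron-oxide red drop out. There the blue component and yellow component constraints are tight.
Optimal quantities: chrome yellow = 1.68 kg, phthalo blue = 0.8481 kg.
Objective = 5.09·1.68 + 17.58·0.8481 = 23.4608.

£23.46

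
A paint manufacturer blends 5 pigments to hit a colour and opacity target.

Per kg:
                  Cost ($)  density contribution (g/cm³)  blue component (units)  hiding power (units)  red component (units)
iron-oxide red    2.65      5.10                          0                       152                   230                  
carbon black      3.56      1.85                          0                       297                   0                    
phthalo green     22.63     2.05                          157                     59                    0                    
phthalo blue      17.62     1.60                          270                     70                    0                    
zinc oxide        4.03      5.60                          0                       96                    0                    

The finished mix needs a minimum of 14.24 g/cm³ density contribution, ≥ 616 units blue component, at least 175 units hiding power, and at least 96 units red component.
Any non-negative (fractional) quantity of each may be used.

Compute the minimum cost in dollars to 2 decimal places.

$45.70

Set it up as a linear program. Let x1 = kg of iron-oxide red, x2 = kg of carbon black, x3 = kg of phthalo green, x4 = kg of phthalo blue, x5 = kg of zinc oxide.
min 2.65x1 + 3.56x2 + 22.63x3 + 17.62x4 + 4.03x5 with:
  5.1x1 + 1.85x2 + 2.05x3 + 1.6x4 + 5.6x5 ≥ 14.24   (density contribution)
  157x3 + 270x4 ≥ 616   (blue component)
  152x1 + 297x2 + 59x3 + 70x4 + 96x5 ≥ 175   (hiding power)
  230x1 ≥ 96   (red component)
  x1, x2, x3, x4, x5 ≥ 0.
At the optimum only iron-oxide red, phthalo blue are positive (carbon black, phthalo green, zinc oxide = 0). There the density contribution and blue component constraints are tight.
Solving gives x1 = 2.0764, x4 = 2.2815.
Total cost: 2.65·2.0764 + 17.62·2.2815 = 45.7025.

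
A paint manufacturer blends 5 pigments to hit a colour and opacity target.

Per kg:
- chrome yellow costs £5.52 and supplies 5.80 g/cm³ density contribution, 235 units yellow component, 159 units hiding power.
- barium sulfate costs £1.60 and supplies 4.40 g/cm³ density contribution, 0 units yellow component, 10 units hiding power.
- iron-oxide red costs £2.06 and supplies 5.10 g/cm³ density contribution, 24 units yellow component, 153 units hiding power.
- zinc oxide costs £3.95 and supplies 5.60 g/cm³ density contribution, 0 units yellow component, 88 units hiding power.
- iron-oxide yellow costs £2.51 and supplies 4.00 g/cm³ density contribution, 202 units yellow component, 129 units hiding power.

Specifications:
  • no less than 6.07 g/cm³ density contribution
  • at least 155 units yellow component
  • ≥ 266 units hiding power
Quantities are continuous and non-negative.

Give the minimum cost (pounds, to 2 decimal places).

£4.06

Treat it as an LP. Let x1 = kg of chrome yellow, x2 = kg of barium sulfate, x3 = kg of iron-oxide red, x4 = kg of zinc oxide, x5 = kg of iron-oxide yellow.
Minimise 5.52x1 + 1.6x2 + 2.06x3 + 3.95x4 + 2.51x5 subject to:
  5.8x1 + 4.4x2 + 5.1x3 + 5.6x4 + 4x5 ≥ 6.07   (density contribution)
  235x1 + 24x3 + 202x5 ≥ 155   (yellow component)
  159x1 + 10x2 + 153x3 + 88x4 + 129x5 ≥ 266   (hiding power)
  x1, x2, x3, x4, x5 ≥ 0.
At the optimum only iron-oxide red, iron-oxide yellow are positive (chrome yellow, barium sulfate, zinc oxide = 0). Binding constraints: yellow component and hiding power.
That vertex is x3 = 1.213, x5 = 0.6232.
Cost = 2.06·1.213 + 2.51·0.6232 = 4.0630.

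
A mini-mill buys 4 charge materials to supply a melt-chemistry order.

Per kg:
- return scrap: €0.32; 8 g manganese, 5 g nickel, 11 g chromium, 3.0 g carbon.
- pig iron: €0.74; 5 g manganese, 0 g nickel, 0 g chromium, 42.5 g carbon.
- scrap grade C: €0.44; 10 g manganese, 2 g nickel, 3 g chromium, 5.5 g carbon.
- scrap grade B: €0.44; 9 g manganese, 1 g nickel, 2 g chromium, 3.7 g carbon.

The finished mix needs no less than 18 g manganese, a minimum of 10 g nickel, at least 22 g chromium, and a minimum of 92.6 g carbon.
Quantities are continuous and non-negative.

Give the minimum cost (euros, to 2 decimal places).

Let x1 = kg of return scrap, x2 = kg of pig iron, x3 = kg of scrap grade C, x4 = kg of scrap grade B.
Minimize 0.32x1 + 0.74x2 + 0.44x3 + 0.44x4 s.t.:
  8x1 + 5x2 + 10x3 + 9x4 ≥ 18   (manganese)
  5x1 + 2x3 + 1x4 ≥ 10   (nickel)
  11x1 + 3x3 + 2x4 ≥ 22   (chromium)
  3x1 + 42.5x2 + 5.5x3 + 3.7x4 ≥ 92.6   (carbon)
  x1, x2, x3, x4 ≥ 0.
The cheapest feasible vertex uses only return scrap, pig iron; scrap grade C, scrap grade B are not used. There the nickel, chromium, carbon constraints are tight.
That vertex is x1 = 2, x2 = 2.038.
Hence cost = 0.32·2 + 0.74·2.038 = €2.1481.

€2.15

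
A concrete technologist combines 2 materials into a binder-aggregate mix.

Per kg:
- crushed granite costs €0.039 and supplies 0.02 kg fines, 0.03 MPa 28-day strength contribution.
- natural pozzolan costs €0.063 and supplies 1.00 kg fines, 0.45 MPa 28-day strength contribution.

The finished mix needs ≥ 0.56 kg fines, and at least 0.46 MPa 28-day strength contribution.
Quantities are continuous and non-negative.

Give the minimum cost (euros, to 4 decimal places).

€0.0644

This is a linear program. Let x1 = kg of crushed granite, x2 = kg of natural pozzolan.
min 0.039x1 + 0.063x2 s.t.:
  0.02x1 + 1x2 ≥ 0.56   (fines)
  0.03x1 + 0.45x2 ≥ 0.46   (28-day strength contribution)
  x1, x2 ≥ 0.
At the optimum only natural pozzolan is positive (crushed granite = 0). There the 28-day strength contribution constraint is tight.
That vertex is x2 = 1.022.
Total cost: 0.063·1.022 = 0.064386.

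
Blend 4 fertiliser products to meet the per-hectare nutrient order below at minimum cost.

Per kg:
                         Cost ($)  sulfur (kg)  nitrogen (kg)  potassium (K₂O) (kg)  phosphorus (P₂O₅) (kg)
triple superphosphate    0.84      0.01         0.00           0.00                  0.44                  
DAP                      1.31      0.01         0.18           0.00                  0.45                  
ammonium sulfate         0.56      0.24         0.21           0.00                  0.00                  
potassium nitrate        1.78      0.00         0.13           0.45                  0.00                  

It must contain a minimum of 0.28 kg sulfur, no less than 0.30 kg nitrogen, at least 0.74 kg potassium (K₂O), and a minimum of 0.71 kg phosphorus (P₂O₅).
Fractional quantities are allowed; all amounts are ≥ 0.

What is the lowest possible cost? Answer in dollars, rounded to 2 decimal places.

This is a linear program. Let x1 = kg of triple superphosphate, x2 = kg of DAP, x3 = kg of ammonium sulfate, x4 = kg of potassium nitrate.
Minimise 0.84x1 + 1.31x2 + 0.56x3 + 1.78x4 s.t.:
  0.01x1 + 0.01x2 + 0.24x3 ≥ 0.28   (sulfur)
  0.18x2 + 0.21x3 + 0.13x4 ≥ 0.3   (nitrogen)
  0.45x4 ≥ 0.74   (potassium (K₂O))
  0.44x1 + 0.45x2 ≥ 0.71   (phosphorus (P₂O₅))
  x1, x2, x3, x4 ≥ 0.
The cheapest feasible vertex uses only triple superphosphate, ammonium sulfate, potassium nitrate; DAP is not used. There the sulfur, potassium (K₂O), phosphorus (P₂O₅) constraints are tight.
That vertex is x1 = 1.614, x3 = 1.099, x4 = 1.644.
Hence cost = 0.84·1.614 + 0.56·1.099 + 1.78·1.644 = $4.8975.

$4.90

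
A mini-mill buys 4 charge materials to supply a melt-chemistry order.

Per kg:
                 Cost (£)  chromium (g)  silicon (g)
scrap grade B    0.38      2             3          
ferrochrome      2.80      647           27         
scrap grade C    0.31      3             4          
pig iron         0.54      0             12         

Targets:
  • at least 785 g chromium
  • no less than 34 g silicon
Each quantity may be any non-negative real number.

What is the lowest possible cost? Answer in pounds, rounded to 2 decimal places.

£3.45

This is a linear program. Let x1 = kg of scrap grade B, x2 = kg of ferrochrome, x3 = kg of scrap grade C, x4 = kg of pig iron.
min 0.38x1 + 2.8x2 + 0.31x3 + 0.54x4 with:
  2x1 + 647x2 + 3x3 ≥ 785   (chromium)
  3x1 + 27x2 + 4x3 + 12x4 ≥ 34   (silicon)
  x1, x2, x3, x4 ≥ 0.
The optimal basis is {ferrochrome, pig iron}; scrap grade B, scrap grade C drop out. The chromium and silicon requirements are met with equality.
So ferrochrome = 1.213 kg, pig iron = 0.1034 kg.
Hence cost = 2.8·1.213 + 0.54·0.1034 = £3.4522.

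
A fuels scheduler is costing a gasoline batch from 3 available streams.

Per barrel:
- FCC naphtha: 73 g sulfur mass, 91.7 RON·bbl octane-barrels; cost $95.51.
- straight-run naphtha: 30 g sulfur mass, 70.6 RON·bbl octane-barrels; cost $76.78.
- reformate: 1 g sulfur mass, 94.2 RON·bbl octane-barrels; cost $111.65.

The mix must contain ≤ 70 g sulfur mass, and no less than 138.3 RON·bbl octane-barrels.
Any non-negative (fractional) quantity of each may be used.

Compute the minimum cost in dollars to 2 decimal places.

This is a linear program. Let x1 = barrels of FCC naphtha, x2 = barrels of straight-run naphtha, x3 = barrels of reformate.
Minimise 95.51x1 + 76.78x2 + 111.65x3 with:
  73x1 + 30x2 + 1x3 ≤ 70   (sulfur mass)
  91.7x1 + 70.6x2 + 94.2x3 ≥ 138.3   (octane-barrels)
  x1, x2, x3 ≥ 0.
At the optimum only FCC naphtha, straight-run naphtha are positive (reformate = 0). There the sulfur mass and octane-barrels constraints are tight.
That vertex is x1 = 0.330032, x2 = 1.53026.
Objective = 95.51·0.330032 + 76.78·1.53026 = 149.0147.

$149.01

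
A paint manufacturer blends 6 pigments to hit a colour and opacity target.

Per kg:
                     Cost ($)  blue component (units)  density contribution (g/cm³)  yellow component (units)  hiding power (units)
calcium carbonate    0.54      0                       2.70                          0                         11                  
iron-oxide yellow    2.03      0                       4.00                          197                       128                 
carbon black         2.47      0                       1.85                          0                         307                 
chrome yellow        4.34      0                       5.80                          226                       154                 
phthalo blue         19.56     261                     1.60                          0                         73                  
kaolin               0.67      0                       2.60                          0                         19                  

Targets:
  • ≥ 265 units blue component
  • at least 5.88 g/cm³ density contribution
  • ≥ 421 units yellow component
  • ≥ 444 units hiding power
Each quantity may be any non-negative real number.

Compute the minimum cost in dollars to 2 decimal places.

$24.97

Let x1 = kg of calcium carbonate, x2 = kg of iron-oxide yellow, x3 = kg of carbon black, x4 = kg of chrome yellow, x5 = kg of phthalo blue, x6 = kg of kaolin.
min 0.54x1 + 2.03x2 + 2.47x3 + 4.34x4 + 19.56x5 + 0.67x6 with:
  261x5 ≥ 265   (blue component)
  2.7x1 + 4x2 + 1.85x3 + 5.8x4 + 1.6x5 + 2.6x6 ≥ 5.88   (density contribution)
  197x2 + 226x4 ≥ 421   (yellow component)
  11x1 + 128x2 + 307x3 + 154x4 + 73x5 + 19x6 ≥ 444   (hiding power)
  x1, x2, x3, x4, x5, x6 ≥ 0.
The optimal basis is {iron-oxide yellow, carbon black, phthalo blue}; calcium carbonate, chrome yellow, kaolin drop out. Binding constraints: blue component, yellow component, hiding power.
So iron-oxide yellow = 2.137 kg, carbon black = 0.3138 kg, phthalo blue = 1.015 kg.
Hence cost = 2.03·2.137 + 2.47·0.3138 + 19.56·1.015 = $24.9666.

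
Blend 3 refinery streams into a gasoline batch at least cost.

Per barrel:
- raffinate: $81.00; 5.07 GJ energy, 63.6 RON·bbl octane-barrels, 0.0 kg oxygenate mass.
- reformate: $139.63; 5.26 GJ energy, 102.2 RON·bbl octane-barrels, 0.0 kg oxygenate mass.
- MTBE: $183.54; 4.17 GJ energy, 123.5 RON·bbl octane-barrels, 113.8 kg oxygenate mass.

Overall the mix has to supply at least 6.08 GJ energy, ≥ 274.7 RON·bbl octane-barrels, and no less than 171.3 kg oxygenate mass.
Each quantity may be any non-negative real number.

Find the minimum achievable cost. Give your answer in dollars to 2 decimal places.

Let x1 = barrels of raffinate, x2 = barrels of reformate, x3 = barrels of MTBE.
Minimize 81x1 + 139.63x2 + 183.54x3 s.t.:
  5.07x1 + 5.26x2 + 4.17x3 ≥ 6.08   (energy)
  63.6x1 + 102.2x2 + 123.5x3 ≥ 274.7   (octane-barrels)
  113.8x3 ≥ 171.3   (oxygenate mass)
  x1, x2, x3 ≥ 0.
The optimal basis is {raffinate, MTBE}; reformate drops out. Binding constraints: octane-barrels and oxygenate mass.
That vertex is x1 = 1.3962, x3 = 1.5053.
Hence cost = 81·1.3962 + 183.54·1.5053 = $389.37496.

$389.37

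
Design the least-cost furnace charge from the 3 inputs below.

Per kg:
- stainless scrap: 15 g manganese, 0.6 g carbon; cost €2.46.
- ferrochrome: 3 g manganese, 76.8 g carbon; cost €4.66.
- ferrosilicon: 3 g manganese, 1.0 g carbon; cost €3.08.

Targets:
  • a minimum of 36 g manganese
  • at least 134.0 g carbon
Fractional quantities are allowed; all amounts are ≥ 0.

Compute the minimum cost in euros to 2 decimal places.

€13.11

Let x1 = kg of stainless scrap, x2 = kg of ferrochrome, x3 = kg of ferrosilicon.
min 2.46x1 + 4.66x2 + 3.08x3 subject to:
  15x1 + 3x2 + 3x3 ≥ 36   (manganese)
  0.6x1 + 76.8x2 + 1x3 ≥ 134   (carbon)
  x1, x2, x3 ≥ 0.
The cheapest feasible vertex uses only stainless scrap, ferrochrome; ferrosilicon is not used. Binding constraints: manganese and carbon.
Solving gives x1 = 2.054, x2 = 1.729.
Total cost: 2.46·2.054 + 4.66·1.729 = 13.1100.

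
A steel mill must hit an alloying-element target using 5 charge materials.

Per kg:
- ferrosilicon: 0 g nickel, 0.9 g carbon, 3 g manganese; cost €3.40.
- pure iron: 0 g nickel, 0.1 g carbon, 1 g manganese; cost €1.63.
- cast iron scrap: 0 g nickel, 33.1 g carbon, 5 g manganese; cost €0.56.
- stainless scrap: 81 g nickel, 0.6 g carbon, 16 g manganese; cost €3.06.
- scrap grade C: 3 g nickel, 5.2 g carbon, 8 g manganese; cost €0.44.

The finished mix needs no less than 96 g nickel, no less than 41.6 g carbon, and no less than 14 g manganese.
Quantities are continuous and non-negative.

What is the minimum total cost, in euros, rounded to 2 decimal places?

This is a linear program. Let x1 = kg of ferrosilicon, x2 = kg of pure iron, x3 = kg of cast iron scrap, x4 = kg of stainless scrap, x5 = kg of scrap grade C.
Minimize 3.4x1 + 1.63x2 + 0.56x3 + 3.06x4 + 0.44x5 subject to:
  81x4 + 3x5 ≥ 96   (nickel)
  0.9x1 + 0.1x2 + 33.1x3 + 0.6x4 + 5.2x5 ≥ 41.6   (carbon)
  3x1 + 1x2 + 5x3 + 16x4 + 8x5 ≥ 14   (manganese)
  x1, x2, x3, x4, x5 ≥ 0.
At the optimum only cast iron scrap, stainless scrap are positive (ferrosilicon, pure iron, scrap grade C = 0). Binding constraints: nickel and carbon.
So cast iron scrap = 1.235 kg, stainless scrap = 1.185 kg.
Hence cost = 0.56·1.235 + 3.06·1.185 = €4.3177.

€4.32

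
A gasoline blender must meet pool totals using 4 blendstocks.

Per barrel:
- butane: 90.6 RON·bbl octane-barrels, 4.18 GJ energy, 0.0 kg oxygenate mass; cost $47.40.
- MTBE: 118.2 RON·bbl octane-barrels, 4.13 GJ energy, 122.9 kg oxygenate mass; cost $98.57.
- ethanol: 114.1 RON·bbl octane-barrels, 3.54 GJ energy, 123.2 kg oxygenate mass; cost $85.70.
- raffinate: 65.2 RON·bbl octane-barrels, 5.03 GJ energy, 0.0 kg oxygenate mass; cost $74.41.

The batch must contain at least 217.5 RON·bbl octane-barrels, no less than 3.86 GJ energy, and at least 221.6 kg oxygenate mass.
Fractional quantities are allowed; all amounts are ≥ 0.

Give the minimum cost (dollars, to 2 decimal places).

$160.57

Let x1 = barrels of butane, x2 = barrels of MTBE, x3 = barrels of ethanol, x4 = barrels of raffinate.
Minimise 47.4x1 + 98.57x2 + 85.7x3 + 74.41x4 with:
  90.6x1 + 118.2x2 + 114.1x3 + 65.2x4 ≥ 217.5   (octane-barrels)
  4.18x1 + 4.13x2 + 3.54x3 + 5.03x4 ≥ 3.86   (energy)
  122.9x2 + 123.2x3 ≥ 221.6   (oxygenate mass)
  x1, x2, x3, x4 ≥ 0.
At the optimum only butane, ethanol are positive (MTBE, raffinate = 0). The octane-barrels and oxygenate mass requirements are met with equality.
Optimal quantities: butane = 0.13541 barrels, ethanol = 1.7987 barrels.
Cost = 47.4·0.13541 + 85.7·1.7987 = 160.5670.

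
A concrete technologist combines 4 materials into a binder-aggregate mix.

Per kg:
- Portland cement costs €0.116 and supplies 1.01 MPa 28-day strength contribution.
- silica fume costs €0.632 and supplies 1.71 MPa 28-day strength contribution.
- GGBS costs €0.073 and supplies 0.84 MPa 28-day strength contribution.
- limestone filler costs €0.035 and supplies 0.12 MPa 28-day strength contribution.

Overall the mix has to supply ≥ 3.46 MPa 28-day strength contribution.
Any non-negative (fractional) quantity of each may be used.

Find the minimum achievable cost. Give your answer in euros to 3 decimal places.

Let x1 = kg of Portland cement, x2 = kg of silica fume, x3 = kg of GGBS, x4 = kg of limestone filler.
min 0.116x1 + 0.632x2 + 0.073x3 + 0.035x4 subject to:
  1.01x1 + 1.71x2 + 0.84x3 + 0.12x4 ≥ 3.46   (28-day strength contribution)
  x1, x2, x3, x4 ≥ 0.
The optimal basis is {GGBS}; Portland cement, silica fume, limestone filler drop out. The 28-day strength contribution requirement is met with equality.
Solving gives x3 = 4.119.
Hence cost = 0.073·4.119 = €0.30069.

€0.301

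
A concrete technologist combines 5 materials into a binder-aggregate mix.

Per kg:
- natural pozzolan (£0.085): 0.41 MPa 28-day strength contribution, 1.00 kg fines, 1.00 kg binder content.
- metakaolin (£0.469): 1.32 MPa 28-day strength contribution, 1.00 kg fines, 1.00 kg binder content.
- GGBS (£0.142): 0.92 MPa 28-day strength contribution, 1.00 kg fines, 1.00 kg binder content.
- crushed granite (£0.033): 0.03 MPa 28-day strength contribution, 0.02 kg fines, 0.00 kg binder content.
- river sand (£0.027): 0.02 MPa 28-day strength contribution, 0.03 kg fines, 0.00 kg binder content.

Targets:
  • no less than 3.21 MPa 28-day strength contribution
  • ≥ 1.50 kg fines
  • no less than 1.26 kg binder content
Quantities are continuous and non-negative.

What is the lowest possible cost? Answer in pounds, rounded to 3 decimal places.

£0.495

Let x1 = kg of natural pozzolan, x2 = kg of metakaolin, x3 = kg of GGBS, x4 = kg of crushed granite, x5 = kg of river sand.
Minimise 0.085x1 + 0.469x2 + 0.142x3 + 0.033x4 + 0.027x5 s.t.:
  0.41x1 + 1.32x2 + 0.92x3 + 0.03x4 + 0.02x5 ≥ 3.21   (28-day strength contribution)
  1x1 + 1x2 + 1x3 + 0.02x4 + 0.03x5 ≥ 1.5   (fines)
  1x1 + 1x2 + 1x3 ≥ 1.26   (binder content)
  x1, x2, x3, x4, x5 ≥ 0.
At the optimum only GGBS is positive (natural pozzolan, metakaolin, crushed granite, river sand = 0). The 28-day strength contribution requirement is met with equality.
Optimal quantities: GGBS = 3.489 kg.
Hence cost = 0.142·3.489 = £0.49544.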